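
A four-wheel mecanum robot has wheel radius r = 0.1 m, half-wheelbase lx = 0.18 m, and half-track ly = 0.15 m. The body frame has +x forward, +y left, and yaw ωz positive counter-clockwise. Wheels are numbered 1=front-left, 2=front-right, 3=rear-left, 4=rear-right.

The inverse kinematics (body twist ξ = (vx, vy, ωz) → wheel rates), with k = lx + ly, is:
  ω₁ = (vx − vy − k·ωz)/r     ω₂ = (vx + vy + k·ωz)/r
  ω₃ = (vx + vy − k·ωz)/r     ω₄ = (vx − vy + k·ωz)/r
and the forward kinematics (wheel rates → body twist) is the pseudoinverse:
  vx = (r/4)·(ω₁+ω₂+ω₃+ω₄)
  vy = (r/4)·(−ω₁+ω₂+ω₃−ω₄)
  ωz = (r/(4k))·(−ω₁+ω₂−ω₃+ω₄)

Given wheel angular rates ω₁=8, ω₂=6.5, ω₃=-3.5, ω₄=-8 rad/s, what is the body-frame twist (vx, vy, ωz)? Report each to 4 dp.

(0.0750, 0.0750, -0.4545)

k = lx + ly = 0.18 + 0.15 = 0.3300
ω₁+ω₂+ω₃+ω₄ = 3.0000  →  vx = (0.1/4)·3.0000 = 0.0750
−ω₁+ω₂+ω₃−ω₄ = 3.0000  →  vy = (0.1/4)·3.0000 = 0.0750
−ω₁+ω₂−ω₃+ω₄ = -6.0000  →  ωz = (0.1/1.3200)·-6.0000 = -0.4545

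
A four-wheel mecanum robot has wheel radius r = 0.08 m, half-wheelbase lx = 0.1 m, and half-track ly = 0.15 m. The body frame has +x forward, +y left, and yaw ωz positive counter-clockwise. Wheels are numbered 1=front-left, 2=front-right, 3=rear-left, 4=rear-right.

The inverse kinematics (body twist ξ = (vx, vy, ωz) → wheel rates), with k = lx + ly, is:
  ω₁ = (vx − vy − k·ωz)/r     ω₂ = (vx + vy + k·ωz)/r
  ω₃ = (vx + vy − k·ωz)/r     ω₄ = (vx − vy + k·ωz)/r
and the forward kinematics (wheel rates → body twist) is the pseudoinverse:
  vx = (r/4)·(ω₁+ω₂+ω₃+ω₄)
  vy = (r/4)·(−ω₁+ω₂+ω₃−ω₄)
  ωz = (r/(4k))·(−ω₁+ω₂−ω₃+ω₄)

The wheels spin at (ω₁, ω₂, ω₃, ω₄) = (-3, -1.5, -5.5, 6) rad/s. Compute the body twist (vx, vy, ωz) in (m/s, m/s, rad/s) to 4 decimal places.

(-0.0800, -0.2000, 1.0400)

k = lx + ly = 0.1 + 0.15 = 0.2500
ω₁+ω₂+ω₃+ω₄ = -4.0000  →  vx = (0.08/4)·-4.0000 = -0.0800
−ω₁+ω₂+ω₃−ω₄ = -10.0000  →  vy = (0.08/4)·-10.0000 = -0.2000
−ω₁+ω₂−ω₃+ω₄ = 13.0000  →  ωz = (0.08/1.0000)·13.0000 = 1.0400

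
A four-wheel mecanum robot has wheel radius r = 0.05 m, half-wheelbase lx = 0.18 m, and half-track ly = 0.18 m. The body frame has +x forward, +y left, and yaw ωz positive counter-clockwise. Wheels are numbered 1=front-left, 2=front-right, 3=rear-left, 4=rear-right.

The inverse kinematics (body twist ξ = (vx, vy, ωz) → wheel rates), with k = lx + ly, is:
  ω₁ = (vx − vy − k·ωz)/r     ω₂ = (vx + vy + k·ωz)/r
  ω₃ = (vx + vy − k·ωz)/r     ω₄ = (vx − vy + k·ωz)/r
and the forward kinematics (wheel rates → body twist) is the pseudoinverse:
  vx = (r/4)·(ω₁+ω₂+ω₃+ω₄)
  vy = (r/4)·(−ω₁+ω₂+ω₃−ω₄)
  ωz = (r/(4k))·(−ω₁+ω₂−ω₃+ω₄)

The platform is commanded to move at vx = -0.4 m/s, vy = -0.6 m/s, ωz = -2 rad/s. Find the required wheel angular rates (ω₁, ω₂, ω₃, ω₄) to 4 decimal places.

k = lx + ly = 0.18 + 0.18 = 0.3600;  k·ωz = 0.3600·-2 = -0.7200
ω₁ (FL) = (vx − vy − k·ωz)/r = 0.9200/0.05 = 18.4000
ω₂ (FR) = (vx + vy + k·ωz)/r = -1.7200/0.05 = -34.4000
ω₃ (RL) = (vx + vy − k·ωz)/r = -0.2800/0.05 = -5.6000
ω₄ (RR) = (vx − vy + k·ωz)/r = -0.5200/0.05 = -10.4000

(18.4000, -34.4000, -5.6000, -10.4000)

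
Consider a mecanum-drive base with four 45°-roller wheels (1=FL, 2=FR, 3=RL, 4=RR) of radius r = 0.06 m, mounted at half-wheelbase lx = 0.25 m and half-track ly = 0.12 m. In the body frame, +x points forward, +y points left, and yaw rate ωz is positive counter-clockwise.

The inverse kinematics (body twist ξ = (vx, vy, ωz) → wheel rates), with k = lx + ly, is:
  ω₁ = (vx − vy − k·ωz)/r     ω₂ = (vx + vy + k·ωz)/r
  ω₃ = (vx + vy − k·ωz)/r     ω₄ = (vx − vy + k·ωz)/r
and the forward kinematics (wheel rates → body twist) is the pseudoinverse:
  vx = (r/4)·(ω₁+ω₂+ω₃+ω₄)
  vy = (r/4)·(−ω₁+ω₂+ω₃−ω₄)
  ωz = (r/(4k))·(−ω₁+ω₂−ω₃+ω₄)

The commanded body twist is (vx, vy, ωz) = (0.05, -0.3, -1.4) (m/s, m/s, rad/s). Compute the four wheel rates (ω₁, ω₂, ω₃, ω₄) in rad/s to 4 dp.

(14.4667, -12.8000, 4.4667, -2.8000)

k = lx + ly = 0.25 + 0.12 = 0.3700;  k·ωz = 0.3700·-1.4 = -0.5180
ω₁ (FL) = (vx − vy − k·ωz)/r = 0.8680/0.06 = 14.4667
ω₂ (FR) = (vx + vy + k·ωz)/r = -0.7680/0.06 = -12.8000
ω₃ (RL) = (vx + vy − k·ωz)/r = 0.2680/0.06 = 4.4667
ω₄ (RR) = (vx − vy + k·ωz)/r = -0.1680/0.06 = -2.8000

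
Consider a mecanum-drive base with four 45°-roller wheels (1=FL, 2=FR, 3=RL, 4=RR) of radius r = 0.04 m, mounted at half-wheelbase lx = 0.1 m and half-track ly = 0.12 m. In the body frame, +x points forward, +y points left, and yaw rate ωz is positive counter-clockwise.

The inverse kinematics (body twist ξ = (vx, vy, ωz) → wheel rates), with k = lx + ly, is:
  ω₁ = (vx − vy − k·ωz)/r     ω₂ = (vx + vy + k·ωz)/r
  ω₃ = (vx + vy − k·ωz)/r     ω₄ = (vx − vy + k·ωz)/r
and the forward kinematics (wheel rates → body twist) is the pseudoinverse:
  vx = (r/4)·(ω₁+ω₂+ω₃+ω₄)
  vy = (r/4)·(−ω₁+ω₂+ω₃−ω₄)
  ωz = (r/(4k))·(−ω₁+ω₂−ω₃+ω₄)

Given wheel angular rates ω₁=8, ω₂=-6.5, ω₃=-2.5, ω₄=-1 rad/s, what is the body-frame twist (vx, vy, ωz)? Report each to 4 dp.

k = lx + ly = 0.1 + 0.12 = 0.2200
ω₁+ω₂+ω₃+ω₄ = -2.0000  →  vx = (0.04/4)·-2.0000 = -0.0200
−ω₁+ω₂+ω₃−ω₄ = -16.0000  →  vy = (0.04/4)·-16.0000 = -0.1600
−ω₁+ω₂−ω₃+ω₄ = -13.0000  →  ωz = (0.04/0.8800)·-13.0000 = -0.5909

(-0.0200, -0.1600, -0.5909)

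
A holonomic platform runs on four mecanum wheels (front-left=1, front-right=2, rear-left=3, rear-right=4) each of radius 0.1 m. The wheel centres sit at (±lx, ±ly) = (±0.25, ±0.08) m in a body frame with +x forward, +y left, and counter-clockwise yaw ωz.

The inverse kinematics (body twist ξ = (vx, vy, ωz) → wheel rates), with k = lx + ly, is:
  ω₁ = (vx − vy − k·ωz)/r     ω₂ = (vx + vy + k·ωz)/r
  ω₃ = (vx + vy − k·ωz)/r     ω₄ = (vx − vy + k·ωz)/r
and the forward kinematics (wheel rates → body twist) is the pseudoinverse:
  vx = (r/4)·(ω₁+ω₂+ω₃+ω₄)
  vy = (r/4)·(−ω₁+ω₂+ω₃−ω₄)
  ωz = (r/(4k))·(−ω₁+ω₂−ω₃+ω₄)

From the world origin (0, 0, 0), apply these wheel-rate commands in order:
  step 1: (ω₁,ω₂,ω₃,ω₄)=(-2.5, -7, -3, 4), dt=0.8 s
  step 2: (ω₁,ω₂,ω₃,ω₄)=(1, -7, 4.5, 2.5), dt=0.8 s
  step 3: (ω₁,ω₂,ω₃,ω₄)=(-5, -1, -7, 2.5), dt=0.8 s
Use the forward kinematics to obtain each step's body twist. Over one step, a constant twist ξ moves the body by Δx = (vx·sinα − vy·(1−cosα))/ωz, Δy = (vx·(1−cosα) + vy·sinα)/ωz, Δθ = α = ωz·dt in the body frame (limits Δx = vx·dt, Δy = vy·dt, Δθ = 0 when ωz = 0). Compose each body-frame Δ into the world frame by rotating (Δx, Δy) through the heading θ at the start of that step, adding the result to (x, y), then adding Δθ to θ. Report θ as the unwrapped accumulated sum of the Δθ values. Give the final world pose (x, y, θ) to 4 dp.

(-0.3592, -0.4593, 0.3636)

step 1: ξ=(vx,vy,ωz)=(-0.2125, -0.2875, 0.1894), dt=0.8 → body Δ=(-0.1520, -0.2420, 0.1515) → world pose (-0.1520, -0.2420, 0.1515)
step 2: ξ=(vx,vy,ωz)=(0.0250, -0.1500, -0.7576), dt=0.8 → body Δ=(-0.0165, -0.1187, -0.6061) → world pose (-0.1503, -0.3618, -0.4545)
step 3: ξ=(vx,vy,ωz)=(-0.2625, -0.1375, 1.0227), dt=0.8 → body Δ=(-0.1448, -0.1794, 0.8182) → world pose (-0.3592, -0.4593, 0.3636)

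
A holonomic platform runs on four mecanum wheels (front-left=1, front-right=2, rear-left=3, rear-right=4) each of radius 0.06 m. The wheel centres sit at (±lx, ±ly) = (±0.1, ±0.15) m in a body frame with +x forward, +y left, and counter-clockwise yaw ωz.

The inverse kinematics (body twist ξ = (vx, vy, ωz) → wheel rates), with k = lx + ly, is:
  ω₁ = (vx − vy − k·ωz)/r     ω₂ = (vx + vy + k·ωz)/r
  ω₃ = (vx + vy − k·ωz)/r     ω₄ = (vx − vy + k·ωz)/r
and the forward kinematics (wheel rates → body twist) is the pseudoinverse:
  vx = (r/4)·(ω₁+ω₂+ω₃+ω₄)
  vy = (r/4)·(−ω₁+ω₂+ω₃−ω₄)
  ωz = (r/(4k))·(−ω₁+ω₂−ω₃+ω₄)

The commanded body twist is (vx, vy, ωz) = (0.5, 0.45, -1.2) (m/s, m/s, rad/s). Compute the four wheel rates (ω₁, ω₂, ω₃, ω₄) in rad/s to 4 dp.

(5.8333, 10.8333, 20.8333, -4.1667)

k = lx + ly = 0.1 + 0.15 = 0.2500;  k·ωz = 0.2500·-1.2 = -0.3000
ω₁ (FL) = (vx − vy − k·ωz)/r = 0.3500/0.06 = 5.8333
ω₂ (FR) = (vx + vy + k·ωz)/r = 0.6500/0.06 = 10.8333
ω₃ (RL) = (vx + vy − k·ωz)/r = 1.2500/0.06 = 20.8333
ω₄ (RR) = (vx − vy + k·ωz)/r = -0.2500/0.06 = -4.1667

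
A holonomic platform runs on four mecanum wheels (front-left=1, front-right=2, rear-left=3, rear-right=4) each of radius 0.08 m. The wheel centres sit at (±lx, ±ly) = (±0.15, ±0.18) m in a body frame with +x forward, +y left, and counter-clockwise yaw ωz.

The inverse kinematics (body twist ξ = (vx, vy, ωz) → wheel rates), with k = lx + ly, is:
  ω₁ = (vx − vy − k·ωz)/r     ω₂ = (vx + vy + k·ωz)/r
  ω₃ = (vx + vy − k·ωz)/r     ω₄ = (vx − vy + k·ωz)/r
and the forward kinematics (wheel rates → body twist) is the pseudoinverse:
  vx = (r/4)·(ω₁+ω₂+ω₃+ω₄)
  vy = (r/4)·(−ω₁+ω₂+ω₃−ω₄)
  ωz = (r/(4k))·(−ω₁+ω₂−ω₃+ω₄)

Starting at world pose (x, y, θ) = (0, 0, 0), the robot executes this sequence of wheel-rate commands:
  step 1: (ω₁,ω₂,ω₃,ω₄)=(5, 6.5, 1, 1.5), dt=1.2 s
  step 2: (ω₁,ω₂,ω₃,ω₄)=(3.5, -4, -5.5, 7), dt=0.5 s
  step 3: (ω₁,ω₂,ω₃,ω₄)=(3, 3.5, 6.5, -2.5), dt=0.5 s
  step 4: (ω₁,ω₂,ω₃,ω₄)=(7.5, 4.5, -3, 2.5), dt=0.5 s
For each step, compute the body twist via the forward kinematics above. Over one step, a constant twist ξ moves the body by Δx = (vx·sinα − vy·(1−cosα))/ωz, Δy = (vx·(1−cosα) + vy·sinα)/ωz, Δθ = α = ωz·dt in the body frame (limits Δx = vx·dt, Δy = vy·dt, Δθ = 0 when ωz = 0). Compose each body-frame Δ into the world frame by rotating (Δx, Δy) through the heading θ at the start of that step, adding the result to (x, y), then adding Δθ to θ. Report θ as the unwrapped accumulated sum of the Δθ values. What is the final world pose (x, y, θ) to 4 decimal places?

step 1: ξ=(vx,vy,ωz)=(0.2800, 0.0200, 0.1212), dt=1.2 → body Δ=(0.3331, 0.0483, 0.1455) → world pose (0.3331, 0.0483, 0.1455)
step 2: ξ=(vx,vy,ωz)=(0.0200, -0.4000, 0.3030), dt=0.5 → body Δ=(0.0251, -0.1985, 0.1515) → world pose (0.3867, -0.1444, 0.2970)
step 3: ξ=(vx,vy,ωz)=(0.2100, 0.1900, -0.5152), dt=0.5 → body Δ=(0.1160, 0.0805, -0.2576) → world pose (0.4740, -0.0335, 0.0394)
step 4: ξ=(vx,vy,ωz)=(0.2300, -0.1700, 0.1515), dt=0.5 → body Δ=(0.1181, -0.0806, 0.0758) → world pose (0.5952, -0.1094, 0.1152)

(0.5952, -0.1094, 0.1152)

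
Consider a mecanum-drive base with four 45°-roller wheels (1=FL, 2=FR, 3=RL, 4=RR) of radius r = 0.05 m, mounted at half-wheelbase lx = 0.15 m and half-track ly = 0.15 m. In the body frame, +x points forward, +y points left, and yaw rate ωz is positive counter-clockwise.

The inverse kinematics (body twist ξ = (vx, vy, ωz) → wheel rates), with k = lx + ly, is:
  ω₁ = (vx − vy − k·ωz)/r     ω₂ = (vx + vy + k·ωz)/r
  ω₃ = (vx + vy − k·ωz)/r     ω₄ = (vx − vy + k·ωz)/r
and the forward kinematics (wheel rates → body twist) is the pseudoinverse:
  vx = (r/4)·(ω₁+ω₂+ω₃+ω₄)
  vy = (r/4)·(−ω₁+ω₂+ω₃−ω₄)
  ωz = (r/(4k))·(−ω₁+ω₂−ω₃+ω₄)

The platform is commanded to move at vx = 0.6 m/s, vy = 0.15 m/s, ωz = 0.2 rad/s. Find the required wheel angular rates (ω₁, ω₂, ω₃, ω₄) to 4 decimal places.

(7.8000, 16.2000, 13.8000, 10.2000)

k = lx + ly = 0.15 + 0.15 = 0.3000;  k·ωz = 0.3000·0.2 = 0.0600
ω₁ (FL) = (vx − vy − k·ωz)/r = 0.3900/0.05 = 7.8000
ω₂ (FR) = (vx + vy + k·ωz)/r = 0.8100/0.05 = 16.2000
ω₃ (RL) = (vx + vy − k·ωz)/r = 0.6900/0.05 = 13.8000
ω₄ (RR) = (vx − vy + k·ωz)/r = 0.5100/0.05 = 10.2000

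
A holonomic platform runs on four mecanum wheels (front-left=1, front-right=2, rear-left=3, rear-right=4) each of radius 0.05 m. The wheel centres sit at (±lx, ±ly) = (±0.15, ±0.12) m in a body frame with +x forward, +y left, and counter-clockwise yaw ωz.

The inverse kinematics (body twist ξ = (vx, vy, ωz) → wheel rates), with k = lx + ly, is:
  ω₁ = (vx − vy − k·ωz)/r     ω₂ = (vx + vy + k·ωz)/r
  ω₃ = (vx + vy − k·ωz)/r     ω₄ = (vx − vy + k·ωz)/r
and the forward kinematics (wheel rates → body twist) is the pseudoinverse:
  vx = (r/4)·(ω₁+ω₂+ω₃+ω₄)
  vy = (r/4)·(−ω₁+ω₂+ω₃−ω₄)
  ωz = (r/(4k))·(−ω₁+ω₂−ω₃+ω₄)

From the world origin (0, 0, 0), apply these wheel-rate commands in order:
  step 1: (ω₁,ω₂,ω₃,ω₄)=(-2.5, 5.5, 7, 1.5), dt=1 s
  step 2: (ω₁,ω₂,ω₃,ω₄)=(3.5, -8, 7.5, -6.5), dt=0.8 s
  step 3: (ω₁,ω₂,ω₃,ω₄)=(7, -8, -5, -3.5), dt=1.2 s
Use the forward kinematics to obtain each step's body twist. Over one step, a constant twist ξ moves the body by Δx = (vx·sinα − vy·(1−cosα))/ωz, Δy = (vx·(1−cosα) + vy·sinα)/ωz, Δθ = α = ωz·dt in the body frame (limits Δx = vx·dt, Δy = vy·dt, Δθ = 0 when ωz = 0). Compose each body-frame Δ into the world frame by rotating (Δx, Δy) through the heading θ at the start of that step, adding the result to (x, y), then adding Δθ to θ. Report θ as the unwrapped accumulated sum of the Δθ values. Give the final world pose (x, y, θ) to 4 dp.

(-0.1651, 0.2542, -1.5787)

step 1: ξ=(vx,vy,ωz)=(0.1438, 0.1688, 0.1157), dt=1.0 → body Δ=(0.1337, 0.1767, 0.1157) → world pose (0.1337, 0.1767, 0.1157)
step 2: ξ=(vx,vy,ωz)=(-0.0438, 0.0312, -1.1806), dt=0.8 → body Δ=(-0.0191, 0.0368, -0.9444) → world pose (0.1105, 0.2110, -0.8287)
step 3: ξ=(vx,vy,ωz)=(-0.1187, -0.2063, -0.6250), dt=1.2 → body Δ=(-0.2181, -0.1740, -0.7500) → world pose (-0.1651, 0.2542, -1.5787)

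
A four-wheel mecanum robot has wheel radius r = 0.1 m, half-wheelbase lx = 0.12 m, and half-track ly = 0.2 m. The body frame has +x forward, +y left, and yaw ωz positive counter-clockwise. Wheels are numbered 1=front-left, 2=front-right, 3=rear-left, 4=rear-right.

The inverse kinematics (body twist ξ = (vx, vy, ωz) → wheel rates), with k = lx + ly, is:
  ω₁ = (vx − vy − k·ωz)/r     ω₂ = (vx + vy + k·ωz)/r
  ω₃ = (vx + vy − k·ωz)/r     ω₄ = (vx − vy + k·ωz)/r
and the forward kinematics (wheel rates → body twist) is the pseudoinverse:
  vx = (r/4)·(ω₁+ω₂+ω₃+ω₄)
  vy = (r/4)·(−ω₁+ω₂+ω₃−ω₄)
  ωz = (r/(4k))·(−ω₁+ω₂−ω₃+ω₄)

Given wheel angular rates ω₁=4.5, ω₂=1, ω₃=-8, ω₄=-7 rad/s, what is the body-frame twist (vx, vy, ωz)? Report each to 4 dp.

(-0.2375, -0.1125, -0.1953)

k = lx + ly = 0.12 + 0.2 = 0.3200
ω₁+ω₂+ω₃+ω₄ = -9.5000  →  vx = (0.1/4)·-9.5000 = -0.2375
−ω₁+ω₂+ω₃−ω₄ = -4.5000  →  vy = (0.1/4)·-4.5000 = -0.1125
−ω₁+ω₂−ω₃+ω₄ = -2.5000  →  ωz = (0.1/1.2800)·-2.5000 = -0.1953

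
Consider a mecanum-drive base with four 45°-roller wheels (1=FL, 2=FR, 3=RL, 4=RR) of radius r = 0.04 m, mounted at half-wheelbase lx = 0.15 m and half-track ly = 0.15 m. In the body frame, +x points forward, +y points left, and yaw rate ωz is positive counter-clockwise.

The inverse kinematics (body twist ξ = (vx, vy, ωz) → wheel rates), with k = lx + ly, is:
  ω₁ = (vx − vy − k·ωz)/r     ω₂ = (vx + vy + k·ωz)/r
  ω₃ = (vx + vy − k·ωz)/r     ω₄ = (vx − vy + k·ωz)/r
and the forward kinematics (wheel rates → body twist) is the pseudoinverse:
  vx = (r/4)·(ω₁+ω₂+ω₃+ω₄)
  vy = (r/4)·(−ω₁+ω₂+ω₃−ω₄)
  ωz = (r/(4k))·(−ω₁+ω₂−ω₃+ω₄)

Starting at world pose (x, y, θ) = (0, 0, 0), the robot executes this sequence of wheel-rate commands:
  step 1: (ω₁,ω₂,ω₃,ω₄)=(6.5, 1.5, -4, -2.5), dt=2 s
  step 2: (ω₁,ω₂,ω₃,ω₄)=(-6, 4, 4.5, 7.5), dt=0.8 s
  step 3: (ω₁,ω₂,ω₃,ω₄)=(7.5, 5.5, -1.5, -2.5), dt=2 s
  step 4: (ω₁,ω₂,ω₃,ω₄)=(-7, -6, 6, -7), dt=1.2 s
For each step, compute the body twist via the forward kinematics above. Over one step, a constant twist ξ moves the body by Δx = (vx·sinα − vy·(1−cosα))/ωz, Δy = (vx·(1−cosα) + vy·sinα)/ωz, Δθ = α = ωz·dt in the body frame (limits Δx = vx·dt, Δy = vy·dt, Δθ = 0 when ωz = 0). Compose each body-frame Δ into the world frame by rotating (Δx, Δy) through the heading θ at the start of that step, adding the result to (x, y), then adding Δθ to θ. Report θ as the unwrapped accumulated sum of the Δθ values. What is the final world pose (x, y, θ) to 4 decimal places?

step 1: ξ=(vx,vy,ωz)=(0.0150, -0.0650, -0.1167), dt=2.0 → body Δ=(0.0146, -0.1323, -0.2333) → world pose (0.0146, -0.1323, -0.2333)
step 2: ξ=(vx,vy,ωz)=(0.1000, 0.0700, 0.4333), dt=0.8 → body Δ=(0.0688, 0.0686, 0.3467) → world pose (0.0974, -0.0815, 0.1133)
step 3: ξ=(vx,vy,ωz)=(0.0900, -0.0100, -0.1000), dt=2.0 → body Δ=(0.1768, -0.0378, -0.2000) → world pose (0.2774, -0.0990, -0.0867)
step 4: ξ=(vx,vy,ωz)=(-0.1400, 0.1400, -0.4000), dt=1.2 → body Δ=(-0.1221, 0.2012, -0.4800) → world pose (0.1732, 0.1120, -0.5667)

(0.1732, 0.1120, -0.5667)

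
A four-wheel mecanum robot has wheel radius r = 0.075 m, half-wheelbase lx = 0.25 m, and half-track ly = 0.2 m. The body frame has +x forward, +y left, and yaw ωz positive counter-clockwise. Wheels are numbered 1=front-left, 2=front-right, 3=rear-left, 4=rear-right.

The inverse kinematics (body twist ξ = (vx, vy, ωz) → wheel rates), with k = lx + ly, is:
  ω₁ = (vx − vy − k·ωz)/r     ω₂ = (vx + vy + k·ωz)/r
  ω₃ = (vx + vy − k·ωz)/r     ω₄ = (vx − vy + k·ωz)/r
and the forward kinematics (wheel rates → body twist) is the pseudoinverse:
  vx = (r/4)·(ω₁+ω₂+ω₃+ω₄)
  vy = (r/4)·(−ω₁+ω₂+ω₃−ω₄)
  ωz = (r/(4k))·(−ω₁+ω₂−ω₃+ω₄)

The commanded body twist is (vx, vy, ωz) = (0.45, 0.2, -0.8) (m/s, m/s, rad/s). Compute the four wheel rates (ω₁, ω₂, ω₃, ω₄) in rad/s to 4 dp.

(8.1333, 3.8667, 13.4667, -1.4667)

k = lx + ly = 0.25 + 0.2 = 0.4500;  k·ωz = 0.4500·-0.8 = -0.3600
ω₁ (FL) = (vx − vy − k·ωz)/r = 0.6100/0.075 = 8.1333
ω₂ (FR) = (vx + vy + k·ωz)/r = 0.2900/0.075 = 3.8667
ω₃ (RL) = (vx + vy − k·ωz)/r = 1.0100/0.075 = 13.4667
ω₄ (RR) = (vx − vy + k·ωz)/r = -0.1100/0.075 = -1.4667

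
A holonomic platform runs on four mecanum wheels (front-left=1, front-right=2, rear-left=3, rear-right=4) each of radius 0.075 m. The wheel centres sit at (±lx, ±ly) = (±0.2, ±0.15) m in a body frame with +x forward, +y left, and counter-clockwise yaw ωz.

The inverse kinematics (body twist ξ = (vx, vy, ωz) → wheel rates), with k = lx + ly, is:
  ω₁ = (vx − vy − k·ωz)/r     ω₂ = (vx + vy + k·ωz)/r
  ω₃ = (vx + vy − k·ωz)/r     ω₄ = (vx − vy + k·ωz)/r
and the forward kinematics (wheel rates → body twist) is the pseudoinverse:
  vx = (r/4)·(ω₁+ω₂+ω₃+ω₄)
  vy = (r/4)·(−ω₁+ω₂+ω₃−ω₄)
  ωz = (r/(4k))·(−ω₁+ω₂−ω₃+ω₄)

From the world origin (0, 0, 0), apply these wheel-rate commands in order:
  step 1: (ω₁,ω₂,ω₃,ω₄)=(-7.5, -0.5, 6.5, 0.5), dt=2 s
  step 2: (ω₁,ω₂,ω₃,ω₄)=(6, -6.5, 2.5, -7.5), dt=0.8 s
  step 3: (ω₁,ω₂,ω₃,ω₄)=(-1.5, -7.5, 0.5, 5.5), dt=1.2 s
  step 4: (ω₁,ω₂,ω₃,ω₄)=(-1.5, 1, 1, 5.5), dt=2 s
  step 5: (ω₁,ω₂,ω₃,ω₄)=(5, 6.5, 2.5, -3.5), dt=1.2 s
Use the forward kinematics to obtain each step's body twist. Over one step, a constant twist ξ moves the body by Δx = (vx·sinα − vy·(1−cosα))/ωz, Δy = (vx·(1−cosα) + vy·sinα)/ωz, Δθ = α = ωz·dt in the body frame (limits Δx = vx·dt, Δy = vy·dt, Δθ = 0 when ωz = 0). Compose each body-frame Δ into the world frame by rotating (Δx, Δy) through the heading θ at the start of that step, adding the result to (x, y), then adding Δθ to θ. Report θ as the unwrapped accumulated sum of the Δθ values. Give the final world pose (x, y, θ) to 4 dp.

step 1: ξ=(vx,vy,ωz)=(-0.0188, 0.2437, 0.0536), dt=2.0 → body Δ=(-0.0635, 0.4846, 0.1071) → world pose (-0.0635, 0.4846, 0.1071)
step 2: ξ=(vx,vy,ωz)=(-0.1031, -0.0469, -1.2054), dt=0.8 → body Δ=(-0.0870, 0.0048, -0.9643) → world pose (-0.1506, 0.4801, -0.8571)
step 3: ξ=(vx,vy,ωz)=(-0.0563, -0.2062, -0.0536), dt=1.2 → body Δ=(-0.0754, -0.2452, -0.0643) → world pose (-0.3853, 0.3766, -0.9214)
step 4: ξ=(vx,vy,ωz)=(0.1125, -0.0375, 0.3750), dt=2.0 → body Δ=(0.2313, 0.0123, 0.7500) → world pose (-0.2356, 0.1998, -0.1714)
step 5: ξ=(vx,vy,ωz)=(0.1969, 0.1406, -0.2411), dt=1.2 → body Δ=(0.2572, 0.1325, -0.2893) → world pose (0.0405, 0.2865, -0.4607)

(0.0405, 0.2865, -0.4607)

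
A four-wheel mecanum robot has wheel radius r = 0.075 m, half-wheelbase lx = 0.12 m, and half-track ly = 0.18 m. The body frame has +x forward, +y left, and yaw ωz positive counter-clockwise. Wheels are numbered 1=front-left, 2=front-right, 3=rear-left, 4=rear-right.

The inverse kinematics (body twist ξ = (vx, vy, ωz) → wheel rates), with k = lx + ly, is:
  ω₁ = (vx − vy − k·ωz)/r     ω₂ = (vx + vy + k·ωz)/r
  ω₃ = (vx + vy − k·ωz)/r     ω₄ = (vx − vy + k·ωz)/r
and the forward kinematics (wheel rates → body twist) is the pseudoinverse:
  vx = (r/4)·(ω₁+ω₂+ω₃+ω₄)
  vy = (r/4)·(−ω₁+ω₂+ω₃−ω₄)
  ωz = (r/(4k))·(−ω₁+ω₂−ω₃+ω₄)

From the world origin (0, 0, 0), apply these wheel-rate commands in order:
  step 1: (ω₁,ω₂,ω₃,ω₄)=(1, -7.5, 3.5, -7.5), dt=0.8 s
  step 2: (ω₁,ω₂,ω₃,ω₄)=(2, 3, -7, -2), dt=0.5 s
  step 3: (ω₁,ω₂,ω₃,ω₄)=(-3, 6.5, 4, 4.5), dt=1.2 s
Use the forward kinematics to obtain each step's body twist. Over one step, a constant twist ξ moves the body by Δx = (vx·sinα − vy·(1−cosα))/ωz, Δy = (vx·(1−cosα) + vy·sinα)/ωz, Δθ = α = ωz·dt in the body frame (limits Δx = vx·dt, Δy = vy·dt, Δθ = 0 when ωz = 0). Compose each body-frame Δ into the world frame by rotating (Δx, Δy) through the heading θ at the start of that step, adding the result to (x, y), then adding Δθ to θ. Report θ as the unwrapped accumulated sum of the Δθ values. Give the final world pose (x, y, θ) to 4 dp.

(0.1513, 0.1833, -0.0375)

step 1: ξ=(vx,vy,ωz)=(-0.1969, 0.0469, -1.2188), dt=0.8 → body Δ=(-0.1168, 0.1027, -0.9750) → world pose (-0.1168, 0.1027, -0.9750)
step 2: ξ=(vx,vy,ωz)=(-0.0750, -0.0750, 0.3750), dt=0.5 → body Δ=(-0.0338, -0.0408, 0.1875) → world pose (-0.1695, 0.1078, -0.7875)
step 3: ξ=(vx,vy,ωz)=(0.2250, 0.1688, 0.6250), dt=1.2 → body Δ=(0.1729, 0.2806, 0.7500) → world pose (0.1513, 0.1833, -0.0375)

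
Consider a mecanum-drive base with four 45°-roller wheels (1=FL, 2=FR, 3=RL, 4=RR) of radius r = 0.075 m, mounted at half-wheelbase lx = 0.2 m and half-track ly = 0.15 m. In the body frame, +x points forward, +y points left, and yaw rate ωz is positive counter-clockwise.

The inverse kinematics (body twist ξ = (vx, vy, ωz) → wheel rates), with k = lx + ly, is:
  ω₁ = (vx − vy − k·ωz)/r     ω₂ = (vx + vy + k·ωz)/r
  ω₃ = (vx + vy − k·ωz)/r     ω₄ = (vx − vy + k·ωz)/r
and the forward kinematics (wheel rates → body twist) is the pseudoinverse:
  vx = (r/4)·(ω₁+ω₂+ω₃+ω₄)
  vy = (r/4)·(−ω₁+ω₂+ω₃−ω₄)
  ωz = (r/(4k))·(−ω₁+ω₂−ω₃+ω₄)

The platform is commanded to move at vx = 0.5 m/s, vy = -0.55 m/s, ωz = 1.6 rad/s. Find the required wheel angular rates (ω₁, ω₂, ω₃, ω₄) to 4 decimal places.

(6.5333, 6.8000, -8.1333, 21.4667)

k = lx + ly = 0.2 + 0.15 = 0.3500;  k·ωz = 0.3500·1.6 = 0.5600
ω₁ (FL) = (vx − vy − k·ωz)/r = 0.4900/0.075 = 6.5333
ω₂ (FR) = (vx + vy + k·ωz)/r = 0.5100/0.075 = 6.8000
ω₃ (RL) = (vx + vy − k·ωz)/r = -0.6100/0.075 = -8.1333
ω₄ (RR) = (vx − vy + k·ωz)/r = 1.6100/0.075 = 21.4667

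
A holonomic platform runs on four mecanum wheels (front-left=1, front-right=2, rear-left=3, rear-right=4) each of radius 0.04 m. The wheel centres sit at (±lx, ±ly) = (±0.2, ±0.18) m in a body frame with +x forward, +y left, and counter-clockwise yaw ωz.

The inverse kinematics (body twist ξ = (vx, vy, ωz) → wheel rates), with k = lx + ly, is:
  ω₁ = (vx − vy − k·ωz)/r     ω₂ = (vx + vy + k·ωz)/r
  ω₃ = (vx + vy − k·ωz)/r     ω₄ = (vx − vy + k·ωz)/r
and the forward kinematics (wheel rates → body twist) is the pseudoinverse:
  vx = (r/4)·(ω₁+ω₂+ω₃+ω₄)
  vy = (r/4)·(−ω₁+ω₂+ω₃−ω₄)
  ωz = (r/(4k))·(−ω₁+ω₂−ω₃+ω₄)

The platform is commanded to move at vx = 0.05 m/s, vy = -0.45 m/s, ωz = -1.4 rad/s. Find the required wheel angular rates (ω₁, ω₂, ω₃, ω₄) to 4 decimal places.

k = lx + ly = 0.2 + 0.18 = 0.3800;  k·ωz = 0.3800·-1.4 = -0.5320
ω₁ (FL) = (vx − vy − k·ωz)/r = 1.0320/0.04 = 25.8000
ω₂ (FR) = (vx + vy + k·ωz)/r = -0.9320/0.04 = -23.3000
ω₃ (RL) = (vx + vy − k·ωz)/r = 0.1320/0.04 = 3.3000
ω₄ (RR) = (vx − vy + k·ωz)/r = -0.0320/0.04 = -0.8000

(25.8000, -23.3000, 3.3000, -0.8000)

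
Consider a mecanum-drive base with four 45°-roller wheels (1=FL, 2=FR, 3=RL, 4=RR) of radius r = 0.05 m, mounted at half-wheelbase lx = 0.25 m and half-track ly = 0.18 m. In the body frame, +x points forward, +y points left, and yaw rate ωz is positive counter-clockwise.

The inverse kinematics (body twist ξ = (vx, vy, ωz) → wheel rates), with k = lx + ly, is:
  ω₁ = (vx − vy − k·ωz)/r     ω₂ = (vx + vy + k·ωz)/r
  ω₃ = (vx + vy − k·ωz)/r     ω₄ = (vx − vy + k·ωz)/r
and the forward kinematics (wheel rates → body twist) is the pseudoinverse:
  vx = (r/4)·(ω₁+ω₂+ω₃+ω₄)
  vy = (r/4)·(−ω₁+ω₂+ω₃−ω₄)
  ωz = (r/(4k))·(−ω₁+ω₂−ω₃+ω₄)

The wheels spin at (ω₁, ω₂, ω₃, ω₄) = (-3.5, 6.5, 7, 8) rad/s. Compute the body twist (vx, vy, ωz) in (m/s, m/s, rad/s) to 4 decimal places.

(0.2250, 0.1125, 0.3198)

k = lx + ly = 0.25 + 0.18 = 0.4300
ω₁+ω₂+ω₃+ω₄ = 18.0000  →  vx = (0.05/4)·18.0000 = 0.2250
−ω₁+ω₂+ω₃−ω₄ = 9.0000  →  vy = (0.05/4)·9.0000 = 0.1125
−ω₁+ω₂−ω₃+ω₄ = 11.0000  →  ωz = (0.05/1.7200)·11.0000 = 0.3198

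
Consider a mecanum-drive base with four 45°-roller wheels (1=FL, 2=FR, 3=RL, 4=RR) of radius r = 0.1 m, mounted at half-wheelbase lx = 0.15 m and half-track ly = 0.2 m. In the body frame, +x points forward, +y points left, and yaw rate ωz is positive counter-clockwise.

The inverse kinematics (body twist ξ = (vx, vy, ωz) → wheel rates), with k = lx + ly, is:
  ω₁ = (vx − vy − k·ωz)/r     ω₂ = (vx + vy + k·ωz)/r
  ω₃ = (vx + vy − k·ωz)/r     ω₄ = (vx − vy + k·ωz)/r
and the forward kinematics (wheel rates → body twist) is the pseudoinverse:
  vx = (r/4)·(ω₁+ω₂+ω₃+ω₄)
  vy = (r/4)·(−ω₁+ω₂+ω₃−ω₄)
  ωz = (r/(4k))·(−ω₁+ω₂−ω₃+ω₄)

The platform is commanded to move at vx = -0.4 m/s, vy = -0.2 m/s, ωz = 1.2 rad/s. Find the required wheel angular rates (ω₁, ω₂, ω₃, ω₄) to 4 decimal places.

(-6.2000, -1.8000, -10.2000, 2.2000)

k = lx + ly = 0.15 + 0.2 = 0.3500;  k·ωz = 0.3500·1.2 = 0.4200
ω₁ (FL) = (vx − vy − k·ωz)/r = -0.6200/0.1 = -6.2000
ω₂ (FR) = (vx + vy + k·ωz)/r = -0.1800/0.1 = -1.8000
ω₃ (RL) = (vx + vy − k·ωz)/r = -1.0200/0.1 = -10.2000
ω₄ (RR) = (vx − vy + k·ωz)/r = 0.2200/0.1 = 2.2000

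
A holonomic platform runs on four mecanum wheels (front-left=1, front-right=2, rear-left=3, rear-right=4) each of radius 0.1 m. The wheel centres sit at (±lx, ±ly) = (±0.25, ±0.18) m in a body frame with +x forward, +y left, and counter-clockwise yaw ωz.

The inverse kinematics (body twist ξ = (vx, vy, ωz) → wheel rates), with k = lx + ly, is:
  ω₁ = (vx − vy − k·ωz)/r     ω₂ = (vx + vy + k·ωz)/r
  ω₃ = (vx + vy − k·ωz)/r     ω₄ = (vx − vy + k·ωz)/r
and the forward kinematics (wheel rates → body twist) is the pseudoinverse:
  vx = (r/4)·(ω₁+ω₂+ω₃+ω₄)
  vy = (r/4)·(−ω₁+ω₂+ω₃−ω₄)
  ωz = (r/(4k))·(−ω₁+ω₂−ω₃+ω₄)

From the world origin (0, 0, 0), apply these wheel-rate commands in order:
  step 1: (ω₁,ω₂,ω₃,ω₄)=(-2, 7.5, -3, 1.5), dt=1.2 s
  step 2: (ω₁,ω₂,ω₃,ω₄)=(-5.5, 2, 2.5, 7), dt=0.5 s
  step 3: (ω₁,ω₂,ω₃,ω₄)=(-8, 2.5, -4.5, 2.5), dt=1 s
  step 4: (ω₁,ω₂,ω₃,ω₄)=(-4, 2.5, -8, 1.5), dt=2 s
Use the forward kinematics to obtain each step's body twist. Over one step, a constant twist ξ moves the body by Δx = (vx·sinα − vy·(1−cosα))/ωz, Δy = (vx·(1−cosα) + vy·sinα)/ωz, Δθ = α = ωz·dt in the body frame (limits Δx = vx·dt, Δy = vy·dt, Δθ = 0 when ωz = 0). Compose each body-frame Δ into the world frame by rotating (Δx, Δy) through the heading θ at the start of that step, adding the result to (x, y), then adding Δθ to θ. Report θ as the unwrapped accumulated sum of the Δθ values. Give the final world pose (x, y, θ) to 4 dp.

(0.3212, 0.2430, 4.2035)

step 1: ξ=(vx,vy,ωz)=(0.1000, 0.1250, 0.8140), dt=1.2 → body Δ=(0.0342, 0.1814, 0.9767) → world pose (0.0342, 0.1814, 0.9767)
step 2: ξ=(vx,vy,ωz)=(0.1500, 0.0750, 0.6977), dt=0.5 → body Δ=(0.0670, 0.0497, 0.3488) → world pose (0.0305, 0.2647, 1.3256)
step 3: ξ=(vx,vy,ωz)=(-0.1875, 0.0875, 1.0174), dt=1.0 → body Δ=(-0.1976, -0.0143, 1.0174) → world pose (-0.0036, 0.0696, 2.3430)
step 4: ξ=(vx,vy,ωz)=(-0.2000, -0.0750, 0.9302), dt=2.0 → body Δ=(-0.1024, -0.3537, 1.8605) → world pose (0.3212, 0.2430, 4.2035)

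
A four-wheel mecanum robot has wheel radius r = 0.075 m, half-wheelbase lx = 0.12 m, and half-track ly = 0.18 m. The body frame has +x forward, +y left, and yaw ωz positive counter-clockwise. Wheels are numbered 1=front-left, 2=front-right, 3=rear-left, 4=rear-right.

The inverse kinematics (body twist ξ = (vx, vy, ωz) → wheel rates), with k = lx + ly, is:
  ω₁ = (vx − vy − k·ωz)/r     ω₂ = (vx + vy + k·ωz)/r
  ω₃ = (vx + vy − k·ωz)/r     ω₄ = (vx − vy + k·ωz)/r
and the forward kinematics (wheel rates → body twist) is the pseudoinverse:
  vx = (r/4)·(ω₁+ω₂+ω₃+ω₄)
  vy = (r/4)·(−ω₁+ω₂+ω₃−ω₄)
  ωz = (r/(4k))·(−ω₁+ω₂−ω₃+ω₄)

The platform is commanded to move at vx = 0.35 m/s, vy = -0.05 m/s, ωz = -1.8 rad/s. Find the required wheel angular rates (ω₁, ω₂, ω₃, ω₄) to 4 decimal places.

(12.5333, -3.2000, 11.2000, -1.8667)

k = lx + ly = 0.12 + 0.18 = 0.3000;  k·ωz = 0.3000·-1.8 = -0.5400
ω₁ (FL) = (vx − vy − k·ωz)/r = 0.9400/0.075 = 12.5333
ω₂ (FR) = (vx + vy + k·ωz)/r = -0.2400/0.075 = -3.2000
ω₃ (RL) = (vx + vy − k·ωz)/r = 0.8400/0.075 = 11.2000
ω₄ (RR) = (vx − vy + k·ωz)/r = -0.1400/0.075 = -1.8667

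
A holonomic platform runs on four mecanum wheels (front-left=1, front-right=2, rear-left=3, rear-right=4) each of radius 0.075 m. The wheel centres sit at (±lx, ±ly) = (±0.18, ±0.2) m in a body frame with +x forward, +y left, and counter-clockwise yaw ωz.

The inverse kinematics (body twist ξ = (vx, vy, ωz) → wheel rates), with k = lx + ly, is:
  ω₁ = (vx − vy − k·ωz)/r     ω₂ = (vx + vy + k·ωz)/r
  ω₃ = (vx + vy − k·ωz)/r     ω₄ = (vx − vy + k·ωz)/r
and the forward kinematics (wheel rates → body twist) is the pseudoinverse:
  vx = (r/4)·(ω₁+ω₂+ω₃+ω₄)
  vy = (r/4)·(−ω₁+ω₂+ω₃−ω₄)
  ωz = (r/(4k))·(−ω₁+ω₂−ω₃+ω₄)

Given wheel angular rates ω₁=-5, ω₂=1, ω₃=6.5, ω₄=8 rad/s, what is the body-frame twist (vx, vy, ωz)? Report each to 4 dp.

k = lx + ly = 0.18 + 0.2 = 0.3800
ω₁+ω₂+ω₃+ω₄ = 10.5000  →  vx = (0.075/4)·10.5000 = 0.1969
−ω₁+ω₂+ω₃−ω₄ = 4.5000  →  vy = (0.075/4)·4.5000 = 0.0844
−ω₁+ω₂−ω₃+ω₄ = 7.5000  →  ωz = (0.075/1.5200)·7.5000 = 0.3701

(0.1969, 0.0844, 0.3701)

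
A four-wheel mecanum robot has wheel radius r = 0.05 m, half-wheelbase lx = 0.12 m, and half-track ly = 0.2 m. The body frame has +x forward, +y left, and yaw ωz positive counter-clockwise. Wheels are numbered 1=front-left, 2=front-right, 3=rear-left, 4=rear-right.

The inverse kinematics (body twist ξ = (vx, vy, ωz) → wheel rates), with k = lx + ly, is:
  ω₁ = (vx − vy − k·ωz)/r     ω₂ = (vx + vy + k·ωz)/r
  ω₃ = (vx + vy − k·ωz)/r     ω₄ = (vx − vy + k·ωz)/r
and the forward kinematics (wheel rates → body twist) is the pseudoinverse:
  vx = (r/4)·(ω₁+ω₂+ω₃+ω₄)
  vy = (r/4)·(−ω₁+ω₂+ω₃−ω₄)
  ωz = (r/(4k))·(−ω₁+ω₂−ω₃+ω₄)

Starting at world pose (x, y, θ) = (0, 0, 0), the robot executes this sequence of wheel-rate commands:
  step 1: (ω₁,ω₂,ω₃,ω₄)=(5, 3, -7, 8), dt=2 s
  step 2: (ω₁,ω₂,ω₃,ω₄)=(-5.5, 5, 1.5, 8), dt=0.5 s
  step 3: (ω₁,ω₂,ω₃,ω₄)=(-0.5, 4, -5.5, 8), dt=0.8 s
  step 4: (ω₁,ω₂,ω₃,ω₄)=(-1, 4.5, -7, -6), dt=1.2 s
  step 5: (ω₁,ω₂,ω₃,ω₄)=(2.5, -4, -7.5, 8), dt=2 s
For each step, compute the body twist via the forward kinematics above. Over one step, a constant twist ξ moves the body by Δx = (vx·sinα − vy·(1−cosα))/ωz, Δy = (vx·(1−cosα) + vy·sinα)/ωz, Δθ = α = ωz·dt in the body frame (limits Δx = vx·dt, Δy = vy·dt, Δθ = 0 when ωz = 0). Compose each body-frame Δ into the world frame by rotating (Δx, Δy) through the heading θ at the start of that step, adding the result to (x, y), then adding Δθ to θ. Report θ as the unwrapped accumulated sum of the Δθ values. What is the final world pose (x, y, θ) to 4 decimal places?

step 1: ξ=(vx,vy,ωz)=(0.1125, -0.2125, 0.5078), dt=2.0 → body Δ=(0.3862, -0.2508, 1.0156) → world pose (0.3862, -0.2508, 1.0156)
step 2: ξ=(vx,vy,ωz)=(0.1125, 0.0500, 0.6641), dt=0.5 → body Δ=(0.0511, 0.0338, 0.3320) → world pose (0.3844, -0.1896, 1.3477)
step 3: ξ=(vx,vy,ωz)=(0.0750, -0.1125, 0.7031), dt=0.8 → body Δ=(0.0815, -0.0689, 0.5625) → world pose (0.4696, -0.1253, 1.9102)
step 4: ξ=(vx,vy,ωz)=(-0.1188, 0.0563, 0.2539), dt=1.2 → body Δ=(-0.1505, 0.0449, 0.3047) → world pose (0.4774, -0.2822, 2.2148)
step 5: ξ=(vx,vy,ωz)=(-0.0125, -0.2750, 0.3516), dt=2.0 → body Δ=(0.1625, -0.5142, 0.7031) → world pose (0.7910, 0.1565, 2.9180)

(0.7910, 0.1565, 2.9180)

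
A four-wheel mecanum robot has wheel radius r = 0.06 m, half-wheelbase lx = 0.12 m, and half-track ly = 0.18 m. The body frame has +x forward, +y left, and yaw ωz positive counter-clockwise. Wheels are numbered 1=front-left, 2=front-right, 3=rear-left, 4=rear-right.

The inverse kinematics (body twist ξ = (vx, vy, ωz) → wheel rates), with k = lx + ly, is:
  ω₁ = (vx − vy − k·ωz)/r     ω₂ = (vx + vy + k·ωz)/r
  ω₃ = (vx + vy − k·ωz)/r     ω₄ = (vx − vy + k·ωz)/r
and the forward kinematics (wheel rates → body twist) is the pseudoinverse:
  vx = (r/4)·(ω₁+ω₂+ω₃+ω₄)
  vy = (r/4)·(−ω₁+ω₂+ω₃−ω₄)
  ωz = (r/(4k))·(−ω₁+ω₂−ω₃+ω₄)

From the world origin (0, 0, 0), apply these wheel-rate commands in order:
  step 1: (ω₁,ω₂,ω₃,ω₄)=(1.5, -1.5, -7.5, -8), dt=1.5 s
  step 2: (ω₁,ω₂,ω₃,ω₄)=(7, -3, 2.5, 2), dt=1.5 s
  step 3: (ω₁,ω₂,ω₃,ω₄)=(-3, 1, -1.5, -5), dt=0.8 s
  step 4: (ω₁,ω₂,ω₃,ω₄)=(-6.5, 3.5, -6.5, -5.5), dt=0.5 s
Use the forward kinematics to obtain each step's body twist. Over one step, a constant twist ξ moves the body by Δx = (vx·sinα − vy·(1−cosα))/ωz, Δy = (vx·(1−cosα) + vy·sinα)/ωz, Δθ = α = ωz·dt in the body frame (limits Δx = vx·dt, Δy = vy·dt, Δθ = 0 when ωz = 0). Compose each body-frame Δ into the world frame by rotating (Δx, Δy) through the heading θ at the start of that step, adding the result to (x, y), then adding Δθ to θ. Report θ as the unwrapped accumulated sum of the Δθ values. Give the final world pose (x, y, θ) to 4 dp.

step 1: ξ=(vx,vy,ωz)=(-0.2325, -0.0375, -0.1750), dt=1.5 → body Δ=(-0.3521, -0.0101, -0.2625) → world pose (-0.3521, -0.0101, -0.2625)
step 2: ξ=(vx,vy,ωz)=(0.1275, -0.1425, -0.5250), dt=1.5 → body Δ=(0.0922, -0.2638, -0.7875) → world pose (-0.3315, -0.2888, -1.0500)
step 3: ξ=(vx,vy,ωz)=(-0.1275, 0.1125, 0.0250), dt=0.8 → body Δ=(-0.1029, 0.0890, 0.0200) → world pose (-0.3056, -0.1553, -1.0300)
step 4: ξ=(vx,vy,ωz)=(-0.2250, 0.1350, 0.5500), dt=0.5 → body Δ=(-0.1203, 0.0513, 0.2750) → world pose (-0.3235, -0.0257, -0.7550)

(-0.3235, -0.0257, -0.7550)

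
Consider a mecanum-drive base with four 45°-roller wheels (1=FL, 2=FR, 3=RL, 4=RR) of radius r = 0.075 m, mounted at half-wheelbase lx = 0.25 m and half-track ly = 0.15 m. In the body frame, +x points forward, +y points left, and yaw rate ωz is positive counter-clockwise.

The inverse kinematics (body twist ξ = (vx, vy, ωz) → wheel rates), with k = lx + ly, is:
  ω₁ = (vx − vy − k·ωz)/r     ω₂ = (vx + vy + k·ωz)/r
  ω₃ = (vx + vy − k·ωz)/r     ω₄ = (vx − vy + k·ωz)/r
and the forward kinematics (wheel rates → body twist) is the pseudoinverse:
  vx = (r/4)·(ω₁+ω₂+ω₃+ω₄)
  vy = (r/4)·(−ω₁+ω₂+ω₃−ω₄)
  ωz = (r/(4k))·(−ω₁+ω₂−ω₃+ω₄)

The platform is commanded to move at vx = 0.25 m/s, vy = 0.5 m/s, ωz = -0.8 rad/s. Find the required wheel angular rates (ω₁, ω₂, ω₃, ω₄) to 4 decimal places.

(0.9333, 5.7333, 14.2667, -7.6000)

k = lx + ly = 0.25 + 0.15 = 0.4000;  k·ωz = 0.4000·-0.8 = -0.3200
ω₁ (FL) = (vx − vy − k·ωz)/r = 0.0700/0.075 = 0.9333
ω₂ (FR) = (vx + vy + k·ωz)/r = 0.4300/0.075 = 5.7333
ω₃ (RL) = (vx + vy − k·ωz)/r = 1.0700/0.075 = 14.2667
ω₄ (RR) = (vx − vy + k·ωz)/r = -0.5700/0.075 = -7.6000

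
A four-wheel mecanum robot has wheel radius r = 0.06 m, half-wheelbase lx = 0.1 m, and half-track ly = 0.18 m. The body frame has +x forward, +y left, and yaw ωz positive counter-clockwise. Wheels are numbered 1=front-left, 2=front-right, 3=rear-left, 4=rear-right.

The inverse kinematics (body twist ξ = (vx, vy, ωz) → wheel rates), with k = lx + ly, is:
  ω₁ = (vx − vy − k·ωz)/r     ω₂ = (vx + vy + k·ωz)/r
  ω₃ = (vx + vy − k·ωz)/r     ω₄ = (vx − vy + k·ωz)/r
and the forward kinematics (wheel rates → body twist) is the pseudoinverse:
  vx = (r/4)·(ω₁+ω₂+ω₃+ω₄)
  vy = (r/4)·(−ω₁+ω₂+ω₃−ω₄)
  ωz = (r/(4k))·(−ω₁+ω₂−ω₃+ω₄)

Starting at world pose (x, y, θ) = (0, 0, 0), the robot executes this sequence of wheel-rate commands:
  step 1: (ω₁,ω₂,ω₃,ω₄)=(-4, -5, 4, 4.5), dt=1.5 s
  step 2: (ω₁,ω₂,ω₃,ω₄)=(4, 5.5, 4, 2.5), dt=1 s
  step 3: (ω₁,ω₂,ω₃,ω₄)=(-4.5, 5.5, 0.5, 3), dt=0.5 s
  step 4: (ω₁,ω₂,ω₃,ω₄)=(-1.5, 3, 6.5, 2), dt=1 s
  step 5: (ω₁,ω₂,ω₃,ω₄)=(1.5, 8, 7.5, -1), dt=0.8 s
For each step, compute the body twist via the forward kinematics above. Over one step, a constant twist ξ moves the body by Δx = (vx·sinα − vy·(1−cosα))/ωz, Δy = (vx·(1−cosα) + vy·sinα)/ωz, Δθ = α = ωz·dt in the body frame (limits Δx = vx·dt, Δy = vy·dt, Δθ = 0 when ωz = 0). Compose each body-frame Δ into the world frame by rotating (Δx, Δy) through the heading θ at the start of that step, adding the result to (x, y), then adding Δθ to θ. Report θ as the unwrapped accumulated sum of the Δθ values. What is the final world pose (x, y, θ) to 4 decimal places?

(0.5013, 0.4564, 0.2089)

step 1: ξ=(vx,vy,ωz)=(-0.0075, -0.0225, -0.0268), dt=1.5 → body Δ=(-0.0119, -0.0335, -0.0402) → world pose (-0.0119, -0.0335, -0.0402)
step 2: ξ=(vx,vy,ωz)=(0.2400, 0.0450, 0.0000), dt=1.0 → body Δ=(0.2400, 0.0450, 0.0000) → world pose (0.2297, 0.0018, -0.0402)
step 3: ξ=(vx,vy,ωz)=(0.0675, 0.1125, 0.6696), dt=0.5 → body Δ=(0.0238, 0.0608, 0.3348) → world pose (0.2559, 0.0616, 0.2946)
step 4: ξ=(vx,vy,ωz)=(0.1500, 0.1350, 0.0000), dt=1.0 → body Δ=(0.1500, 0.1350, 0.0000) → world pose (0.3602, 0.2343, 0.2946)
step 5: ξ=(vx,vy,ωz)=(0.2400, 0.2250, -0.1071), dt=0.8 → body Δ=(0.1995, 0.1716, -0.0857) → world pose (0.5013, 0.4564, 0.2089)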